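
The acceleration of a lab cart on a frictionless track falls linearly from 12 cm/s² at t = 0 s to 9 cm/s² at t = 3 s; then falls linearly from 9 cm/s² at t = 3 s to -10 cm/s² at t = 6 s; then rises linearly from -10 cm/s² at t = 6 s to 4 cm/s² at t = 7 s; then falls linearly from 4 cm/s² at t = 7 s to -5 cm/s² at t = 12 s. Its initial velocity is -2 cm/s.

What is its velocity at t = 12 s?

22.5 cm/s

Δv equals the area under the a-t graph; then v = v₀ + Δv.
0–3 s: ½(12 + 9)(3) = 31.5 cm/s
3–6 s: ½(9 + -10)(3) = -1.5 cm/s
6–7 s: ½(-10 + 4)(1) = -3 cm/s
7–12 s: ½(4 + -5)(5) = -2.5 cm/s
Δv = 24.5 cm/s, so v(12) = -2 + (24.5) = 22.5 cm/s.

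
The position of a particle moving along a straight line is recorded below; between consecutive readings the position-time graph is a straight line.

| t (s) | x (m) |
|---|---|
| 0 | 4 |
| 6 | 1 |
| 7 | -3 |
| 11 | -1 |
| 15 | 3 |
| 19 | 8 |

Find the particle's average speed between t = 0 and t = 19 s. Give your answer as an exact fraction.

18/19 m/s

Average speed = (total path length)/(elapsed time); on a piecewise-linear x-t graph the path length is Σ|Δx|.
0–6 s: |Δx| = |1 − 4| = 3 m
6–7 s: |Δx| = |-3 − 1| = 4 m
7–11 s: |Δx| = |-1 − -3| = 2 m
11–15 s: |Δx| = |3 − -1| = 4 m
15–19 s: |Δx| = |8 − 3| = 5 m
Total path = 18 m; average speed = 18/19 = 18/19 m/s.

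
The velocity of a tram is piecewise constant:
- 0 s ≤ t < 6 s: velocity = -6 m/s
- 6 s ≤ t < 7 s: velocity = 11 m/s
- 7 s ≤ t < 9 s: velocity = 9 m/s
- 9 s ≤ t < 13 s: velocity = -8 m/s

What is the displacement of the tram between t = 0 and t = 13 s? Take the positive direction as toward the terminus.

-39 m

Net displacement equals the area under the velocity-time graph (areas below the axis count negative).
0–6 s: -6 × 6 = -36 m
6–7 s: 11 × 1 = 11 m
7–9 s: 9 × 2 = 18 m
9–13 s: -8 × 4 = -32 m
Net displacement = -39 m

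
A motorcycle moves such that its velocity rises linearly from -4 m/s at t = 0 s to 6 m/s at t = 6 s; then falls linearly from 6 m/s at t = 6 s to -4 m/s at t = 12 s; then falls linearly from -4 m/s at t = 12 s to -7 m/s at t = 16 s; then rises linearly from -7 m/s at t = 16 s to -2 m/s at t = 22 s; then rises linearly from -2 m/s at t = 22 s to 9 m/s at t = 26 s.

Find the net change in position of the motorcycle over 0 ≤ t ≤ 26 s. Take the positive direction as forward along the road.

-23 m

Net displacement equals the area under the velocity-time graph (areas below the axis count negative).
0–6 s: ½(-4 + 6)(6) = 6 m
6–12 s: ½(6 + -4)(6) = 6 m
12–16 s: ½(-4 + -7)(4) = -22 m
16–22 s: ½(-7 + -2)(6) = -27 m
22–26 s: ½(-2 + 9)(4) = 14 m
Net displacement = -23 m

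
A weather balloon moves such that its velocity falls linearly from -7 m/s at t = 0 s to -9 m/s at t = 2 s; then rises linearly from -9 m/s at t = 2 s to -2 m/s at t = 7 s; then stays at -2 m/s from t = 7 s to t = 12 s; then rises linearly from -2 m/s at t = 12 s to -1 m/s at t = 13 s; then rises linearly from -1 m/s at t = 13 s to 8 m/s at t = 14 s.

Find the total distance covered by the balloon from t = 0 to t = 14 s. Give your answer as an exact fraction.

Total distance travelled is ∫|v| dt — sum the magnitudes of each area piece.
0–2 s: |½(-7 + -9)(2)| = 16 m
2–7 s: |½(-9 + -2)(5)| = 27.5 m
7–12 s: |-2| × 5 = 10 m
12–13 s: |½(-2 + -1)(1)| = 1.5 m
13–14 s: v = 0 at t = 118/9 s; triangle areas 1/18 + 32/9 = 65/18 m
Total distance = 1055/18 m

1055/18 m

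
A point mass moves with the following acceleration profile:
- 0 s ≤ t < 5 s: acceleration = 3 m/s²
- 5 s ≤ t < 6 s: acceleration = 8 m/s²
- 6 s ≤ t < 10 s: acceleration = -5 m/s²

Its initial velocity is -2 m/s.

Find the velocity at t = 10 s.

Δv equals the area under the a-t graph; then v = v₀ + Δv.
0–5 s: 3 × 5 = 15 m/s
5–6 s: 8 × 1 = 8 m/s
6–10 s: -5 × 4 = -20 m/s
Δv = 3 m/s, so v(10) = -2 + (3) = 1 m/s.

1 m/s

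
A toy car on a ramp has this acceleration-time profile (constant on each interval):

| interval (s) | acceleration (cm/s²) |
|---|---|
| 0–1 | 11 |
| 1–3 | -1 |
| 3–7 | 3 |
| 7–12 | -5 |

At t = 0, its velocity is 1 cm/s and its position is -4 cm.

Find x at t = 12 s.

On each constant-a segment, Δv = aΔt and Δx = v₀Δt + ½aΔt²; chain segment to segment.
0–1 s: v starts 1 cm/s; Δx = 1·1 + ½·11·1² = 6.5 cm; v ends 12 cm/s.
1–3 s: v starts 12 cm/s; Δx = 12·2 + ½·-1·2² = 22 cm; v ends 10 cm/s.
3–7 s: v starts 10 cm/s; Δx = 10·4 + ½·3·4² = 64 cm; v ends 22 cm/s.
7–12 s: v starts 22 cm/s; Δx = 22·5 + ½·-5·5² = 47.5 cm; v ends -3 cm/s.
x(12) = -4 + Σ Δx = 136 cm.

136 cm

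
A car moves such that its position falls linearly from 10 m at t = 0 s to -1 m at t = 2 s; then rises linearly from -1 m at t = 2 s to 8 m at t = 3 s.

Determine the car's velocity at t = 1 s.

Velocity is the slope of the x-t graph on 0–2 s: (-1 − 10)/(2 − 0) = -5.5 m/s.

-5.5 m/s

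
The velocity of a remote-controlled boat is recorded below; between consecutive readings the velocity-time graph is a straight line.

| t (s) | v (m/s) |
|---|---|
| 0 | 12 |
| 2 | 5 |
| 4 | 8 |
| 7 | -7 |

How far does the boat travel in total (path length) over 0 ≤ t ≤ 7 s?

41.3 m

Distance (not displacement) is the total path length: add the absolute areas under v-t.
0–2 s: |½(12 + 5)(2)| = 17 m
2–4 s: |½(5 + 8)(2)| = 13 m
4–7 s: v = 0 at t = 5.6 s; triangle areas 6.4 + 4.9 = 11.3 m
Total distance = 41.3 m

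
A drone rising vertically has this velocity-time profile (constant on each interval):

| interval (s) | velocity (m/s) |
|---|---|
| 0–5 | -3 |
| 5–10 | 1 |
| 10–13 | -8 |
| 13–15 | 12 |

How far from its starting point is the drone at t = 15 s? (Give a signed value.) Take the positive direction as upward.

Net displacement equals the area under the velocity-time graph (areas below the axis count negative).
0–5 s: -3 × 5 = -15 m
5–10 s: 1 × 5 = 5 m
10–13 s: -8 × 3 = -24 m
13–15 s: 12 × 2 = 24 m
Net displacement = -10 m

-10 m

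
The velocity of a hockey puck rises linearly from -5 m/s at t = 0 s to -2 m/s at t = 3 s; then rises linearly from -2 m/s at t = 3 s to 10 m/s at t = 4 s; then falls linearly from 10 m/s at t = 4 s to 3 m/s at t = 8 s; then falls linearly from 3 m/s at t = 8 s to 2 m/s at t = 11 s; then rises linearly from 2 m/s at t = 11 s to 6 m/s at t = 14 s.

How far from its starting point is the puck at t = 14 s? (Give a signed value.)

39 m

Net displacement equals the area under the velocity-time graph (areas below the axis count negative).
0–3 s: ½(-5 + -2)(3) = -10.5 m
3–4 s: ½(-2 + 10)(1) = 4 m
4–8 s: ½(10 + 3)(4) = 26 m
8–11 s: ½(3 + 2)(3) = 7.5 m
11–14 s: ½(2 + 6)(3) = 12 m
Net displacement = 39 m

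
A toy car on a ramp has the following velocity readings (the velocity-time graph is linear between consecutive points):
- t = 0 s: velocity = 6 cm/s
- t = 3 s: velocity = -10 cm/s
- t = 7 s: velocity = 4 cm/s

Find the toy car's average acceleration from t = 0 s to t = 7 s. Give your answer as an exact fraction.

-2/7 cm/s²

Average acceleration = Δv/Δt = (4 − 6)/(7 − 0) = -2/7 cm/s².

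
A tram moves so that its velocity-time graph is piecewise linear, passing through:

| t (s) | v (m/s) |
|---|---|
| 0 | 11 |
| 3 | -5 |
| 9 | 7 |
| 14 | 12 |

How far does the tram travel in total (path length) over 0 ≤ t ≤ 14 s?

Distance (not displacement) is the total path length: add the absolute areas under v-t.
0–3 s: v = 0 at t = 2.0625 s; triangle areas 11.34375 + 2.34375 = 13.6875 m
3–9 s: v = 0 at t = 5.5 s; triangle areas 6.25 + 12.25 = 18.5 m
9–14 s: |½(7 + 12)(5)| = 47.5 m
Total distance = 79.6875 m

79.6875 m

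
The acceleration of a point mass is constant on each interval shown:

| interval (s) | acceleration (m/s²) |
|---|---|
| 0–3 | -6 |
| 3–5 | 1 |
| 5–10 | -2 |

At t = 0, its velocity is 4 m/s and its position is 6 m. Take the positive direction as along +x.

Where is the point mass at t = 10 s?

-120 m

On each constant-a segment, Δv = aΔt and Δx = v₀Δt + ½aΔt²; chain segment to segment.
0–3 s: v starts 4 m/s; Δx = 4·3 + ½·-6·3² = -15 m; v ends -14 m/s.
3–5 s: v starts -14 m/s; Δx = -14·2 + ½·1·2² = -26 m; v ends -12 m/s.
5–10 s: v starts -12 m/s; Δx = -12·5 + ½·-2·5² = -85 m; v ends -22 m/s.
x(10) = 6 + Σ Δx = -120 m.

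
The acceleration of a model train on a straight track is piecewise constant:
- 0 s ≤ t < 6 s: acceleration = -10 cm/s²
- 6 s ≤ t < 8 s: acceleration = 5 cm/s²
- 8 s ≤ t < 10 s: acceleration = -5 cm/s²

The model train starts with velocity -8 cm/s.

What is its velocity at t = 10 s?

-68 cm/s

Δv equals the area under the a-t graph; then v = v₀ + Δv.
0–6 s: -10 × 6 = -60 cm/s
6–8 s: 5 × 2 = 10 cm/s
8–10 s: -5 × 2 = -10 cm/s
Δv = -60 cm/s, so v(10) = -8 + (-60) = -68 cm/s.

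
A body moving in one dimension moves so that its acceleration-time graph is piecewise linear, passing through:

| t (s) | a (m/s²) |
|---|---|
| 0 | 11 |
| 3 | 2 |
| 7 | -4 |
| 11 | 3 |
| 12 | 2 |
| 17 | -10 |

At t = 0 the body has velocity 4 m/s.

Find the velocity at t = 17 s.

0 m/s

Δv equals the area under the a-t graph; then v = v₀ + Δv.
0–3 s: ½(11 + 2)(3) = 19.5 m/s
3–7 s: ½(2 + -4)(4) = -4 m/s
7–11 s: ½(-4 + 3)(4) = -2 m/s
11–12 s: ½(3 + 2)(1) = 2.5 m/s
12–17 s: ½(2 + -10)(5) = -20 m/s
Δv = -4 m/s, so v(17) = 4 + (-4) = 0 m/s.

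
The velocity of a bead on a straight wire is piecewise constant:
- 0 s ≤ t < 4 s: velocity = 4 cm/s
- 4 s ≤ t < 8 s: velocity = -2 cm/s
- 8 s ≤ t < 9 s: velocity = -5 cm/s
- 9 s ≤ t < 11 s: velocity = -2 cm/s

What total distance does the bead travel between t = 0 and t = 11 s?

Total distance travelled is ∫|v| dt — sum the magnitudes of each area piece.
0–4 s: |4| × 4 = 16 cm
4–8 s: |-2| × 4 = 8 cm
8–9 s: |-5| × 1 = 5 cm
9–11 s: |-2| × 2 = 4 cm
Total distance = 33 cm

33 cm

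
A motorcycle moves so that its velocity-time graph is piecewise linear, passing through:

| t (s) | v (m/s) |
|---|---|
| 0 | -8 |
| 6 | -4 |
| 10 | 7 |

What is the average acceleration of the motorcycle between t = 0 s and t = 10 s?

1.5 m/s²

Average acceleration = Δv/Δt = (7 − -8)/(10 − 0) = 1.5 m/s².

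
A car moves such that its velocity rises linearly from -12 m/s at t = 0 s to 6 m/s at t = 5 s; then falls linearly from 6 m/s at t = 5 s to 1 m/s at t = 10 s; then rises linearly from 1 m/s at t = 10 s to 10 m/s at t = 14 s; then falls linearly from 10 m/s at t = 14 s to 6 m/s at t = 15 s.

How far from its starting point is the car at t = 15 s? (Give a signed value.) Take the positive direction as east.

32.5 m

Displacement is the signed area under the v-t curve.
0–5 s: ½(-12 + 6)(5) = -15 m
5–10 s: ½(6 + 1)(5) = 17.5 m
10–14 s: ½(1 + 10)(4) = 22 m
14–15 s: ½(10 + 6)(1) = 8 m
Net displacement = 32.5 m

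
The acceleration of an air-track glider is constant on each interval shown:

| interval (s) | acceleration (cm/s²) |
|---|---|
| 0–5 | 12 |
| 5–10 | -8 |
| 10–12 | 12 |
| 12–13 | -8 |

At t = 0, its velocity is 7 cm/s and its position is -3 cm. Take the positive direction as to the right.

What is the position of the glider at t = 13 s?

On each constant-a segment, Δv = aΔt and Δx = v₀Δt + ½aΔt²; chain segment to segment.
0–5 s: v starts 7 cm/s; Δx = 7·5 + ½·12·5² = 185 cm; v ends 67 cm/s.
5–10 s: v starts 67 cm/s; Δx = 67·5 + ½·-8·5² = 235 cm; v ends 27 cm/s.
10–12 s: v starts 27 cm/s; Δx = 27·2 + ½·12·2² = 78 cm; v ends 51 cm/s.
12–13 s: v starts 51 cm/s; Δx = 51·1 + ½·-8·1² = 47 cm; v ends 43 cm/s.
x(13) = -3 + Σ Δx = 542 cm.

542 cm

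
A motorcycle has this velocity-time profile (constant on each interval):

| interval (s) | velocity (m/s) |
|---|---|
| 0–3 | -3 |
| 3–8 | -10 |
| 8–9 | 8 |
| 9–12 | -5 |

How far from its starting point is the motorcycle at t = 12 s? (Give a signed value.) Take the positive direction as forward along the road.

Displacement is the signed area under the v-t curve.
0–3 s: -3 × 3 = -9 m
3–8 s: -10 × 5 = -50 m
8–9 s: 8 × 1 = 8 m
9–12 s: -5 × 3 = -15 m
Net displacement = -66 m

-66 m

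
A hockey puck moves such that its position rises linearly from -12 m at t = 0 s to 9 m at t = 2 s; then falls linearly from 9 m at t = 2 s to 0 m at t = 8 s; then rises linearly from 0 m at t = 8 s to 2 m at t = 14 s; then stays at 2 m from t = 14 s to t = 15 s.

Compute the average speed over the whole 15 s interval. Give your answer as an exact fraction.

32/15 m/s

Average speed = (total path length)/(elapsed time); on a piecewise-linear x-t graph the path length is Σ|Δx|.
0–2 s: |Δx| = |9 − -12| = 21 m
2–8 s: |Δx| = |0 − 9| = 9 m
8–14 s: |Δx| = |2 − 0| = 2 m
14–15 s: |Δx| = |2 − 2| = 0 m
Total path = 32 m; average speed = 32/15 = 32/15 m/s.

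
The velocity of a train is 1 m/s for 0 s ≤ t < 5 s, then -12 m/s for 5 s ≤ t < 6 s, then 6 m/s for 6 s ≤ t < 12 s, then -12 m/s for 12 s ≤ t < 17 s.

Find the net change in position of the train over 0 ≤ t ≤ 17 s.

Displacement is the signed area under the v-t curve.
0–5 s: 1 × 5 = 5 m
5–6 s: -12 × 1 = -12 m
6–12 s: 6 × 6 = 36 m
12–17 s: -12 × 5 = -60 m
Net displacement = -31 m

-31 m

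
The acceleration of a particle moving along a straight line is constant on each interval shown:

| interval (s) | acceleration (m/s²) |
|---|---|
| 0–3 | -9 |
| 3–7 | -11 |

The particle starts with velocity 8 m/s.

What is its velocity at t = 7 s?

-63 m/s

Δv equals the area under the a-t graph; then v = v₀ + Δv.
0–3 s: -9 × 3 = -27 m/s
3–7 s: -11 × 4 = -44 m/s
Δv = -71 m/s, so v(7) = 8 + (-71) = -63 m/s.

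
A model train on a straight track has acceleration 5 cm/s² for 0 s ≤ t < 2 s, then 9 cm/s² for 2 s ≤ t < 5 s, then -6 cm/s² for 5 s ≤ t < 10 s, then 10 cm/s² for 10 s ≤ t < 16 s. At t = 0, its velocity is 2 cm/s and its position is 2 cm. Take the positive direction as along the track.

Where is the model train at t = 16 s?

On each constant-a segment, Δv = aΔt and Δx = v₀Δt + ½aΔt²; chain segment to segment.
0–2 s: v starts 2 cm/s; Δx = 2·2 + ½·5·2² = 14 cm; v ends 12 cm/s.
2–5 s: v starts 12 cm/s; Δx = 12·3 + ½·9·3² = 76.5 cm; v ends 39 cm/s.
5–10 s: v starts 39 cm/s; Δx = 39·5 + ½·-6·5² = 120 cm; v ends 9 cm/s.
10–16 s: v starts 9 cm/s; Δx = 9·6 + ½·10·6² = 234 cm; v ends 69 cm/s.
x(16) = 2 + Σ Δx = 446.5 cm.

446.5 cm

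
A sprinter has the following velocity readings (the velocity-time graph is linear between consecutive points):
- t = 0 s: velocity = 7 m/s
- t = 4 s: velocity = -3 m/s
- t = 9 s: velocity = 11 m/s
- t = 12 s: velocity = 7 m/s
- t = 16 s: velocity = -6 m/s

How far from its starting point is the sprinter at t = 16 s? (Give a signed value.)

57 m

Displacement is the signed area under the v-t curve.
0–4 s: ½(7 + -3)(4) = 8 m
4–9 s: ½(-3 + 11)(5) = 20 m
9–12 s: ½(11 + 7)(3) = 27 m
12–16 s: ½(7 + -6)(4) = 2 m
Net displacement = 57 m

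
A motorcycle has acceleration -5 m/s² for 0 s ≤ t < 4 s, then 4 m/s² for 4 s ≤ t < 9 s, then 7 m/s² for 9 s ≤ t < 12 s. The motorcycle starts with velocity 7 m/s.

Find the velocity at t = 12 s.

Δv equals the area under the a-t graph; then v = v₀ + Δv.
0–4 s: -5 × 4 = -20 m/s
4–9 s: 4 × 5 = 20 m/s
9–12 s: 7 × 3 = 21 m/s
Δv = 21 m/s, so v(12) = 7 + (21) = 28 m/s.

28 m/s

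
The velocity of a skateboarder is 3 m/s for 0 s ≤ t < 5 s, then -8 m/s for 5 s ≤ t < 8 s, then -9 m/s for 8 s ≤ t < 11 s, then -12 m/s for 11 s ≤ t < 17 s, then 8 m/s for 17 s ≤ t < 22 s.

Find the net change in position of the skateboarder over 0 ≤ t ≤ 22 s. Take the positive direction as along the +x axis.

Net displacement equals the area under the velocity-time graph (areas below the axis count negative).
0–5 s: 3 × 5 = 15 m
5–8 s: -8 × 3 = -24 m
8–11 s: -9 × 3 = -27 m
11–17 s: -12 × 6 = -72 m
17–22 s: 8 × 5 = 40 m
Net displacement = -68 m

-68 m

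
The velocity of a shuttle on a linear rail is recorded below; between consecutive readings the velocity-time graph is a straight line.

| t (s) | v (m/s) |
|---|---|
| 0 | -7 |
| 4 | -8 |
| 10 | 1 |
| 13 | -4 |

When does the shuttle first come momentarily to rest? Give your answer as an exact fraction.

t = 28/3 s

v changes sign on 4–10 s (from -8 to 1); the graph is linear there, so v = 0 at t = 4 + (8)·(10 − 4)/(1 − -8) = 28/3 s.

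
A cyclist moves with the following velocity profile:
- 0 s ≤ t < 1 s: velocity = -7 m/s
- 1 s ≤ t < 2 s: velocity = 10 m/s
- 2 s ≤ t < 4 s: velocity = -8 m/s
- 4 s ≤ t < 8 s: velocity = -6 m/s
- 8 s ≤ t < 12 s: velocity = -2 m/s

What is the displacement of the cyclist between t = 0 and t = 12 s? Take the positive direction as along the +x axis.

Net displacement equals the area under the velocity-time graph (areas below the axis count negative).
0–1 s: -7 × 1 = -7 m
1–2 s: 10 × 1 = 10 m
2–4 s: -8 × 2 = -16 m
4–8 s: -6 × 4 = -24 m
8–12 s: -2 × 4 = -8 m
Net displacement = -45 m

-45 m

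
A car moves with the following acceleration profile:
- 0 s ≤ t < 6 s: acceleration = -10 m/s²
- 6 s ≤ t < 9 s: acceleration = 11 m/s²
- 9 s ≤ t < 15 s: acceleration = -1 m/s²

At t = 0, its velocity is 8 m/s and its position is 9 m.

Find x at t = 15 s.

On each constant-a segment, Δv = aΔt and Δx = v₀Δt + ½aΔt²; chain segment to segment.
0–6 s: v starts 8 m/s; Δx = 8·6 + ½·-10·6² = -132 m; v ends -52 m/s.
6–9 s: v starts -52 m/s; Δx = -52·3 + ½·11·3² = -106.5 m; v ends -19 m/s.
9–15 s: v starts -19 m/s; Δx = -19·6 + ½·-1·6² = -132 m; v ends -25 m/s.
x(15) = 9 + Σ Δx = -361.5 m.

-361.5 m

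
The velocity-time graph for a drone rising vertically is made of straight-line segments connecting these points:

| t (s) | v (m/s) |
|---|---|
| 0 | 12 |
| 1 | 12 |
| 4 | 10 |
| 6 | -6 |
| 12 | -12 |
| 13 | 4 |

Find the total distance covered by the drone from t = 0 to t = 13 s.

112.5 m

Distance (not displacement) is the total path length: add the absolute areas under v-t.
0–1 s: |12| × 1 = 12 m
1–4 s: |½(12 + 10)(3)| = 33 m
4–6 s: v = 0 at t = 5.25 s; triangle areas 6.25 + 2.25 = 8.5 m
6–12 s: |½(-6 + -12)(6)| = 54 m
12–13 s: v = 0 at t = 12.75 s; triangle areas 4.5 + 0.5 = 5 m
Total distance = 112.5 m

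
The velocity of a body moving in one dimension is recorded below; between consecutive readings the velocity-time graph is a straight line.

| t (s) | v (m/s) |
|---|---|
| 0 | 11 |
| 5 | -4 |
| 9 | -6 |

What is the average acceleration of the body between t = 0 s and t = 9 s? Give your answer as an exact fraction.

-17/9 m/s²

Average acceleration = Δv/Δt = (-6 − 11)/(9 − 0) = -17/9 m/s².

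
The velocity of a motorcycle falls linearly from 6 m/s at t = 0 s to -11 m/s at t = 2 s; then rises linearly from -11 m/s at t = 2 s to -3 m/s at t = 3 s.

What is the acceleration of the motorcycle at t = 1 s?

-8.5 m/s²

Acceleration is the slope of the v-t graph on 0–2 s: (-11 − 6)/(2 − 0) = -8.5 m/s².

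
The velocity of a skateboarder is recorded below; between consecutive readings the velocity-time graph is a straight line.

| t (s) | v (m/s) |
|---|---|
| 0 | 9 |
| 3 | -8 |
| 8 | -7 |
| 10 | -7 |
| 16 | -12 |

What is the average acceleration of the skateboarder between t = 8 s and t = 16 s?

Average acceleration = Δv/Δt = (-12 − -7)/(16 − 8) = -0.625 m/s².

-0.625 m/s²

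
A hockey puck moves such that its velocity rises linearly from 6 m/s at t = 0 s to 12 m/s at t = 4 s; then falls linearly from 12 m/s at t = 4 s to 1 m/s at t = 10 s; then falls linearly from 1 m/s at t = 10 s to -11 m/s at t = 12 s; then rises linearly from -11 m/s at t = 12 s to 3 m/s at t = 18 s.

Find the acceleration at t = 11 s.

-6 m/s²

Acceleration is the slope of the v-t graph on 10–12 s: (-11 − 1)/(12 − 10) = -6 m/s².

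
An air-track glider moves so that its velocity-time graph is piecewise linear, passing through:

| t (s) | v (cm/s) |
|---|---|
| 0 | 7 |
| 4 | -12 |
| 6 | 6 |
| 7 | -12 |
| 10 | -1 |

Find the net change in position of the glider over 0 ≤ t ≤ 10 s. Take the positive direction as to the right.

Net displacement equals the area under the velocity-time graph (areas below the axis count negative).
0–4 s: ½(7 + -12)(4) = -10 cm
4–6 s: ½(-12 + 6)(2) = -6 cm
6–7 s: ½(6 + -12)(1) = -3 cm
7–10 s: ½(-12 + -1)(3) = -19.5 cm
Net displacement = -38.5 cm

-38.5 cm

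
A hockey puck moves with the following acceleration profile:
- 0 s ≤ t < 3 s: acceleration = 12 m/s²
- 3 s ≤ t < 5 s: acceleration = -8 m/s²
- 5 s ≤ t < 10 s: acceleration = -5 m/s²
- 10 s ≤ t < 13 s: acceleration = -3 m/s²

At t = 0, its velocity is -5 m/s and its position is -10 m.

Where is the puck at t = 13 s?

On each constant-a segment, Δv = aΔt and Δx = v₀Δt + ½aΔt²; chain segment to segment.
0–3 s: v starts -5 m/s; Δx = -5·3 + ½·12·3² = 39 m; v ends 31 m/s.
3–5 s: v starts 31 m/s; Δx = 31·2 + ½·-8·2² = 46 m; v ends 15 m/s.
5–10 s: v starts 15 m/s; Δx = 15·5 + ½·-5·5² = 12.5 m; v ends -10 m/s.
10–13 s: v starts -10 m/s; Δx = -10·3 + ½·-3·3² = -43.5 m; v ends -19 m/s.
x(13) = -10 + Σ Δx = 44 m.

44 m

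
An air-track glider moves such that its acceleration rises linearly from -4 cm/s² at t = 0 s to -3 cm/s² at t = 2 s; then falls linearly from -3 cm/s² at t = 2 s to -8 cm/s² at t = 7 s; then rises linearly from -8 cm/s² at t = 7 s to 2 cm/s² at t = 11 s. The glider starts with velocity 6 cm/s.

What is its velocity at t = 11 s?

Δv equals the area under the a-t graph; then v = v₀ + Δv.
0–2 s: ½(-4 + -3)(2) = -7 cm/s
2–7 s: ½(-3 + -8)(5) = -27.5 cm/s
7–11 s: ½(-8 + 2)(4) = -12 cm/s
Δv = -46.5 cm/s, so v(11) = 6 + (-46.5) = -40.5 cm/s.

-40.5 cm/s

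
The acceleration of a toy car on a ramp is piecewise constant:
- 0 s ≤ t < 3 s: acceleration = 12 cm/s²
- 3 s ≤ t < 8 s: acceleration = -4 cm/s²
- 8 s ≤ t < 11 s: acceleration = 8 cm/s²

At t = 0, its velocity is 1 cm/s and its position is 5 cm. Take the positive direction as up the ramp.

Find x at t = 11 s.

284 cm

On each constant-a segment, Δv = aΔt and Δx = v₀Δt + ½aΔt²; chain segment to segment.
0–3 s: v starts 1 cm/s; Δx = 1·3 + ½·12·3² = 57 cm; v ends 37 cm/s.
3–8 s: v starts 37 cm/s; Δx = 37·5 + ½·-4·5² = 135 cm; v ends 17 cm/s.
8–11 s: v starts 17 cm/s; Δx = 17·3 + ½·8·3² = 87 cm; v ends 41 cm/s.
x(11) = 5 + Σ Δx = 284 cm.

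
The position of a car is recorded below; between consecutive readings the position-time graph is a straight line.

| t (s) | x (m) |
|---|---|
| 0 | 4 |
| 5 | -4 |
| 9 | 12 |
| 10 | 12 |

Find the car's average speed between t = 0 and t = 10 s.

Average speed = (total path length)/(elapsed time); on a piecewise-linear x-t graph the path length is Σ|Δx|.
0–5 s: |Δx| = |-4 − 4| = 8 m
5–9 s: |Δx| = |12 − -4| = 16 m
9–10 s: |Δx| = |12 − 12| = 0 m
Total path = 24 m; average speed = 24/10 = 2.4 m/s.

2.4 m/s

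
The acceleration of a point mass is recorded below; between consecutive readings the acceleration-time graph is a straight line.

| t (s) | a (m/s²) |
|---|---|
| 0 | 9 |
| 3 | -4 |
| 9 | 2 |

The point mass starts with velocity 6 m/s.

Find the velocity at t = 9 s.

7.5 m/s

Δv equals the area under the a-t graph; then v = v₀ + Δv.
0–3 s: ½(9 + -4)(3) = 7.5 m/s
3–9 s: ½(-4 + 2)(6) = -6 m/s
Δv = 1.5 m/s, so v(9) = 6 + (1.5) = 7.5 m/s.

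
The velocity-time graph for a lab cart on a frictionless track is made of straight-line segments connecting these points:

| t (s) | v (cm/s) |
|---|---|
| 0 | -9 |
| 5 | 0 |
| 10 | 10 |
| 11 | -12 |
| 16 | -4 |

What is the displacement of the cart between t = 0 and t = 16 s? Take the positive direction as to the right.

Displacement is the signed area under the v-t curve.
0–5 s: ½(-9 + 0)(5) = -22.5 cm
5–10 s: ½(0 + 10)(5) = 25 cm
10–11 s: ½(10 + -12)(1) = -1 cm
11–16 s: ½(-12 + -4)(5) = -40 cm
Net displacement = -38.5 cm

-38.5 cm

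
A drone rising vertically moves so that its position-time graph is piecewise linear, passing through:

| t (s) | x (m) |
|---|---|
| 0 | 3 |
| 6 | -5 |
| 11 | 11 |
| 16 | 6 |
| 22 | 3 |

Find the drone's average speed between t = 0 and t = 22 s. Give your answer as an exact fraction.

Average speed = (total path length)/(elapsed time); on a piecewise-linear x-t graph the path length is Σ|Δx|.
0–6 s: |Δx| = |-5 − 3| = 8 m
6–11 s: |Δx| = |11 − -5| = 16 m
11–16 s: |Δx| = |6 − 11| = 5 m
16–22 s: |Δx| = |3 − 6| = 3 m
Total path = 32 m; average speed = 32/22 = 16/11 m/s.

16/11 m/s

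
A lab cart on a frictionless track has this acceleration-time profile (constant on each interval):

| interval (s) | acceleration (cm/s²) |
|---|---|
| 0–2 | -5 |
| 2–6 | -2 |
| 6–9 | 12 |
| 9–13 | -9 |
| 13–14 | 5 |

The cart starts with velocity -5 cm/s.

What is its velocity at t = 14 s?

-18 cm/s

Δv equals the area under the a-t graph; then v = v₀ + Δv.
0–2 s: -5 × 2 = -10 cm/s
2–6 s: -2 × 4 = -8 cm/s
6–9 s: 12 × 3 = 36 cm/s
9–13 s: -9 × 4 = -36 cm/s
13–14 s: 5 × 1 = 5 cm/s
Δv = -13 cm/s, so v(14) = -5 + (-13) = -18 cm/s.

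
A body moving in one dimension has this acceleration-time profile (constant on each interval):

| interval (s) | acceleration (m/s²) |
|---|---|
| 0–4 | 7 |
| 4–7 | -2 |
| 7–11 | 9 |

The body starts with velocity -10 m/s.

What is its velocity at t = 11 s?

48 m/s

Δv equals the area under the a-t graph; then v = v₀ + Δv.
0–4 s: 7 × 4 = 28 m/s
4–7 s: -2 × 3 = -6 m/s
7–11 s: 9 × 4 = 36 m/s
Δv = 58 m/s, so v(11) = -10 + (58) = 48 m/s.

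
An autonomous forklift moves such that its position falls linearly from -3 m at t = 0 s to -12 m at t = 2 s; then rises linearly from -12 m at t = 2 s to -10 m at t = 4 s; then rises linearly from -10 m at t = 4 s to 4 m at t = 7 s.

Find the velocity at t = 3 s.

Velocity is the slope of the x-t graph on 2–4 s: (-10 − -12)/(4 − 2) = 1 m/s.

1 m/s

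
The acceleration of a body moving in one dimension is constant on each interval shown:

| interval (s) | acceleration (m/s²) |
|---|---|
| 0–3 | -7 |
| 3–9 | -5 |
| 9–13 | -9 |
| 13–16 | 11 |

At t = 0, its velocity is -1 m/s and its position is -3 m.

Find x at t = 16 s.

On each constant-a segment, Δv = aΔt and Δx = v₀Δt + ½aΔt²; chain segment to segment.
0–3 s: v starts -1 m/s; Δx = -1·3 + ½·-7·3² = -34.5 m; v ends -22 m/s.
3–9 s: v starts -22 m/s; Δx = -22·6 + ½·-5·6² = -222 m; v ends -52 m/s.
9–13 s: v starts -52 m/s; Δx = -52·4 + ½·-9·4² = -280 m; v ends -88 m/s.
13–16 s: v starts -88 m/s; Δx = -88·3 + ½·11·3² = -214.5 m; v ends -55 m/s.
x(16) = -3 + Σ Δx = -754 m.

-754 m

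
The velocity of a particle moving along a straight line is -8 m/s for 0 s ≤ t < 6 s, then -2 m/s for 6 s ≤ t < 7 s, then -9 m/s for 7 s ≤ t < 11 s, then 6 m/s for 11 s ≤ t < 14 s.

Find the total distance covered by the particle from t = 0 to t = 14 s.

Total distance travelled is ∫|v| dt — sum the magnitudes of each area piece.
0–6 s: |-8| × 6 = 48 m
6–7 s: |-2| × 1 = 2 m
7–11 s: |-9| × 4 = 36 m
11–14 s: |6| × 3 = 18 m
Total distance = 104 m

104 m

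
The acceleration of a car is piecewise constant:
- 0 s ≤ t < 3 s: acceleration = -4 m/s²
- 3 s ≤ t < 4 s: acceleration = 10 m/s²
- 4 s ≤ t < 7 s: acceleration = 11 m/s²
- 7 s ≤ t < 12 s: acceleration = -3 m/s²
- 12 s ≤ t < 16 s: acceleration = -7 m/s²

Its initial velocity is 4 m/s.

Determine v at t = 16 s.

-8 m/s

Δv equals the area under the a-t graph; then v = v₀ + Δv.
0–3 s: -4 × 3 = -12 m/s
3–4 s: 10 × 1 = 10 m/s
4–7 s: 11 × 3 = 33 m/s
7–12 s: -3 × 5 = -15 m/s
12–16 s: -7 × 4 = -28 m/s
Δv = -12 m/s, so v(16) = 4 + (-12) = -8 m/s.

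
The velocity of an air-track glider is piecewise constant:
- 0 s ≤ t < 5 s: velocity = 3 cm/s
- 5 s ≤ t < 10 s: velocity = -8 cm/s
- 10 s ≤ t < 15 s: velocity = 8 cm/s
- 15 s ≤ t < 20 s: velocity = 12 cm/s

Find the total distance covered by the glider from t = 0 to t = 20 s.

155 cm

Distance (not displacement) is the total path length: add the absolute areas under v-t.
0–5 s: |3| × 5 = 15 cm
5–10 s: |-8| × 5 = 40 cm
10–15 s: |8| × 5 = 40 cm
15–20 s: |12| × 5 = 60 cm
Total distance = 155 cm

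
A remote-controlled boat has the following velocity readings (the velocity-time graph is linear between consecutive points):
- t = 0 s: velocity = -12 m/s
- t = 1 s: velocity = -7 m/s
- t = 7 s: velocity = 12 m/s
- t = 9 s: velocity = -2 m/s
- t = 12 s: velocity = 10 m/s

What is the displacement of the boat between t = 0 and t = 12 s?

27.5 m

Net displacement equals the area under the velocity-time graph (areas below the axis count negative).
0–1 s: ½(-12 + -7)(1) = -9.5 m
1–7 s: ½(-7 + 12)(6) = 15 m
7–9 s: ½(12 + -2)(2) = 10 m
9–12 s: ½(-2 + 10)(3) = 12 m
Net displacement = 27.5 m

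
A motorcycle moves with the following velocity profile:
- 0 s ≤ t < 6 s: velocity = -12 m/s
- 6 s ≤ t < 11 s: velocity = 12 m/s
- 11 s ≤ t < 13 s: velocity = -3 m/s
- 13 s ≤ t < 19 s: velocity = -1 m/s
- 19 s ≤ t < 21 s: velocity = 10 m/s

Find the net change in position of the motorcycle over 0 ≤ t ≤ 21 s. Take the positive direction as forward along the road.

Displacement is the signed area under the v-t curve.
0–6 s: -12 × 6 = -72 m
6–11 s: 12 × 5 = 60 m
11–13 s: -3 × 2 = -6 m
13–19 s: -1 × 6 = -6 m
19–21 s: 10 × 2 = 20 m
Net displacement = -4 m

-4 m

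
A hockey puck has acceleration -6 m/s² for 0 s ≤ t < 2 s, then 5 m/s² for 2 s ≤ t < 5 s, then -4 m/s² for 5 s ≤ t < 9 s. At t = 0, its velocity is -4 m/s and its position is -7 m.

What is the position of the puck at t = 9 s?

-88.5 m

On each constant-a segment, Δv = aΔt and Δx = v₀Δt + ½aΔt²; chain segment to segment.
0–2 s: v starts -4 m/s; Δx = -4·2 + ½·-6·2² = -20 m; v ends -16 m/s.
2–5 s: v starts -16 m/s; Δx = -16·3 + ½·5·3² = -25.5 m; v ends -1 m/s.
5–9 s: v starts -1 m/s; Δx = -1·4 + ½·-4·4² = -36 m; v ends -17 m/s.
x(9) = -7 + Σ Δx = -88.5 m.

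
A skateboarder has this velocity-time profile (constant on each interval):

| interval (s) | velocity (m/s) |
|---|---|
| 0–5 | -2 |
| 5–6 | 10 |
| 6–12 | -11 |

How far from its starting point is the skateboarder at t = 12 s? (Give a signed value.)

Displacement is the signed area under the v-t curve.
0–5 s: -2 × 5 = -10 m
5–6 s: 10 × 1 = 10 m
6–12 s: -11 × 6 = -66 m
Net displacement = -66 m

-66 m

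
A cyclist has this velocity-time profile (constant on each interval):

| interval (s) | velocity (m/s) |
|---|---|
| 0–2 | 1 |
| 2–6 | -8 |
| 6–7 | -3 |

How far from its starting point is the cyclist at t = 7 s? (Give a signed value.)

-33 m

Displacement is the signed area under the v-t curve.
0–2 s: 1 × 2 = 2 m
2–6 s: -8 × 4 = -32 m
6–7 s: -3 × 1 = -3 m
Net displacement = -33 m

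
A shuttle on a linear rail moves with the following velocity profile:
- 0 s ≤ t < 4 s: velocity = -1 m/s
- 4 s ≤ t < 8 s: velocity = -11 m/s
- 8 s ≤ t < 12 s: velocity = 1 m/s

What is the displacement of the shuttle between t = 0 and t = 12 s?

-44 m

Displacement is the signed area under the v-t curve.
0–4 s: -1 × 4 = -4 m
4–8 s: -11 × 4 = -44 m
8–12 s: 1 × 4 = 4 m
Net displacement = -44 m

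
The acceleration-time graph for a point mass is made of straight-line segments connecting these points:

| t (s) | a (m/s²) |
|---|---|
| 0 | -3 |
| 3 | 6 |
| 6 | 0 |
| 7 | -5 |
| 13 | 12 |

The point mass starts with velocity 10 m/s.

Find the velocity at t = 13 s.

42 m/s

Δv equals the area under the a-t graph; then v = v₀ + Δv.
0–3 s: ½(-3 + 6)(3) = 4.5 m/s
3–6 s: ½(6 + 0)(3) = 9 m/s
6–7 s: ½(0 + -5)(1) = -2.5 m/s
7–13 s: ½(-5 + 12)(6) = 21 m/s
Δv = 32 m/s, so v(13) = 10 + (32) = 42 m/s.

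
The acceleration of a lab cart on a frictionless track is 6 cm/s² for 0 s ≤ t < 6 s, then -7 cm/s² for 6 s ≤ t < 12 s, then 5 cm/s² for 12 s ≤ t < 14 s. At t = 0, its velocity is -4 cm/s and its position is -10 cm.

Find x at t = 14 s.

On each constant-a segment, Δv = aΔt and Δx = v₀Δt + ½aΔt²; chain segment to segment.
0–6 s: v starts -4 cm/s; Δx = -4·6 + ½·6·6² = 84 cm; v ends 32 cm/s.
6–12 s: v starts 32 cm/s; Δx = 32·6 + ½·-7·6² = 66 cm; v ends -10 cm/s.
12–14 s: v starts -10 cm/s; Δx = -10·2 + ½·5·2² = -10 cm; v ends 0 cm/s.
x(14) = -10 + Σ Δx = 130 cm.

130 cm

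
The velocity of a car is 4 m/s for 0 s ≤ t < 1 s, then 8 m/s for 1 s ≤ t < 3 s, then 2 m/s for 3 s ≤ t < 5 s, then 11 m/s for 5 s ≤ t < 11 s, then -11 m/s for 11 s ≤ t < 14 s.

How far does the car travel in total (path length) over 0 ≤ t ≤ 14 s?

123 m

Distance (not displacement) is the total path length: add the absolute areas under v-t.
0–1 s: |4| × 1 = 4 m
1–3 s: |8| × 2 = 16 m
3–5 s: |2| × 2 = 4 m
5–11 s: |11| × 6 = 66 m
11–14 s: |-11| × 3 = 33 m
Total distance = 123 m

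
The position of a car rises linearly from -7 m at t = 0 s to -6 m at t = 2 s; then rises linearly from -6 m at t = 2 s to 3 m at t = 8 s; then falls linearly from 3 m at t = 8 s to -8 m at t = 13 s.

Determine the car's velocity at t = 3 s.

Velocity is the slope of the x-t graph on 2–8 s: (3 − -6)/(8 − 2) = 1.5 m/s.

1.5 m/s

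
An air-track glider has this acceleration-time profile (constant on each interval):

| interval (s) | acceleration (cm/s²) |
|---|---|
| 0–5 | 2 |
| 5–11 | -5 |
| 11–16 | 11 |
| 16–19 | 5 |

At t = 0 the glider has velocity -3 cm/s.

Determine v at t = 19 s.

47 cm/s

Δv equals the area under the a-t graph; then v = v₀ + Δv.
0–5 s: 2 × 5 = 10 cm/s
5–11 s: -5 × 6 = -30 cm/s
11–16 s: 11 × 5 = 55 cm/s
16–19 s: 5 × 3 = 15 cm/s
Δv = 50 cm/s, so v(19) = -3 + (50) = 47 cm/s.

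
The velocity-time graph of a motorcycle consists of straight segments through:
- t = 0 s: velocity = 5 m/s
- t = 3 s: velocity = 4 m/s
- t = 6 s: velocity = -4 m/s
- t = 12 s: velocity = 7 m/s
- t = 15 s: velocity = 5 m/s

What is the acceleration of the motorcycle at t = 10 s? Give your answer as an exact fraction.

Acceleration is the slope of the v-t graph on 6–12 s: (7 − -4)/(12 − 6) = 11/6 m/s².

11/6 m/s²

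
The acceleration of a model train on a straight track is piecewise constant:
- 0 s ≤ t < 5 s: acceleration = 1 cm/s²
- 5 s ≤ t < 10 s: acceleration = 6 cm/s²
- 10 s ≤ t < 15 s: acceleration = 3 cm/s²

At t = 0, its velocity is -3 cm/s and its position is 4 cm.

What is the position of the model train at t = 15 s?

On each constant-a segment, Δv = aΔt and Δx = v₀Δt + ½aΔt²; chain segment to segment.
0–5 s: v starts -3 cm/s; Δx = -3·5 + ½·1·5² = -2.5 cm; v ends 2 cm/s.
5–10 s: v starts 2 cm/s; Δx = 2·5 + ½·6·5² = 85 cm; v ends 32 cm/s.
10–15 s: v starts 32 cm/s; Δx = 32·5 + ½·3·5² = 197.5 cm; v ends 47 cm/s.
x(15) = 4 + Σ Δx = 284 cm.

284 cm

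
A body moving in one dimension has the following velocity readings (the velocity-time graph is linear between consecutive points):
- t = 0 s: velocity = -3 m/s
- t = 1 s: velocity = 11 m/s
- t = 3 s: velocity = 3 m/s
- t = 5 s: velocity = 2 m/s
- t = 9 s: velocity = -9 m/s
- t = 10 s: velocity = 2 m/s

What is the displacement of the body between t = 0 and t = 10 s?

Displacement is the signed area under the v-t curve.
0–1 s: ½(-3 + 11)(1) = 4 m
1–3 s: ½(11 + 3)(2) = 14 m
3–5 s: ½(3 + 2)(2) = 5 m
5–9 s: ½(2 + -9)(4) = -14 m
9–10 s: ½(-9 + 2)(1) = -3.5 m
Net displacement = 5.5 m

5.5 m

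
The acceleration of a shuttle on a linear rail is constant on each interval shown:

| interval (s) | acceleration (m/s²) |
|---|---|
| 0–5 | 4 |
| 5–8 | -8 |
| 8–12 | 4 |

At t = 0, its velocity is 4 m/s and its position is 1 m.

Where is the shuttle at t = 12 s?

139 m

On each constant-a segment, Δv = aΔt and Δx = v₀Δt + ½aΔt²; chain segment to segment.
0–5 s: v starts 4 m/s; Δx = 4·5 + ½·4·5² = 70 m; v ends 24 m/s.
5–8 s: v starts 24 m/s; Δx = 24·3 + ½·-8·3² = 36 m; v ends 0 m/s.
8–12 s: v starts 0 m/s; Δx = 0·4 + ½·4·4² = 32 m; v ends 16 m/s.
x(12) = 1 + Σ Δx = 139 m.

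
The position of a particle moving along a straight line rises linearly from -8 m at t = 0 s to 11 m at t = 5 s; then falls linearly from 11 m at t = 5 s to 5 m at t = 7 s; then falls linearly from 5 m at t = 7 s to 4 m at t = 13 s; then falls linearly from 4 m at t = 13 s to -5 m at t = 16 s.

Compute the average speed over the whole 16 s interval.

Average speed = (total path length)/(elapsed time); on a piecewise-linear x-t graph the path length is Σ|Δx|.
0–5 s: |Δx| = |11 − -8| = 19 m
5–7 s: |Δx| = |5 − 11| = 6 m
7–13 s: |Δx| = |4 − 5| = 1 m
13–16 s: |Δx| = |-5 − 4| = 9 m
Total path = 35 m; average speed = 35/16 = 2.1875 m/s.

2.1875 m/s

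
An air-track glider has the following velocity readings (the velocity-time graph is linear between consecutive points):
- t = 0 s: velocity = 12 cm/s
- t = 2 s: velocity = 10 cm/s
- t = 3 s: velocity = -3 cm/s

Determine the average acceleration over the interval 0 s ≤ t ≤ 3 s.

Average acceleration = Δv/Δt = (-3 − 12)/(3 − 0) = -5 cm/s².

-5 cm/s²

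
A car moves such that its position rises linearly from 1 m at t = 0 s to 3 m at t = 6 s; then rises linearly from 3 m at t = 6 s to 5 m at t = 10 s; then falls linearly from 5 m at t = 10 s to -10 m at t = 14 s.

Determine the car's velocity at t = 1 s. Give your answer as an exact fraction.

Velocity is the slope of the x-t graph on 0–6 s: (3 − 1)/(6 − 0) = 1/3 m/s.

1/3 m/s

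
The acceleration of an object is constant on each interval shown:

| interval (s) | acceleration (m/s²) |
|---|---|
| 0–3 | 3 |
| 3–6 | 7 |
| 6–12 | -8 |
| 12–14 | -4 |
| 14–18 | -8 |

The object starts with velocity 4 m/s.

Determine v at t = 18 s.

-54 m/s

Δv equals the area under the a-t graph; then v = v₀ + Δv.
0–3 s: 3 × 3 = 9 m/s
3–6 s: 7 × 3 = 21 m/s
6–12 s: -8 × 6 = -48 m/s
12–14 s: -4 × 2 = -8 m/s
14–18 s: -8 × 4 = -32 m/s
Δv = -58 m/s, so v(18) = 4 + (-58) = -54 m/s.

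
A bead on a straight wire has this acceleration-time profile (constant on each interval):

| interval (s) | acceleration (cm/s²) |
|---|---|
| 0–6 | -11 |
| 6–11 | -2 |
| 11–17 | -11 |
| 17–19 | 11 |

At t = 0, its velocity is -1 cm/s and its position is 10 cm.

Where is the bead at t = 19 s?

On each constant-a segment, Δv = aΔt and Δx = v₀Δt + ½aΔt²; chain segment to segment.
0–6 s: v starts -1 cm/s; Δx = -1·6 + ½·-11·6² = -204 cm; v ends -67 cm/s.
6–11 s: v starts -67 cm/s; Δx = -67·5 + ½·-2·5² = -360 cm; v ends -77 cm/s.
11–17 s: v starts -77 cm/s; Δx = -77·6 + ½·-11·6² = -660 cm; v ends -143 cm/s.
17–19 s: v starts -143 cm/s; Δx = -143·2 + ½·11·2² = -264 cm; v ends -121 cm/s.
x(19) = 10 + Σ Δx = -1478 cm.

-1478 cm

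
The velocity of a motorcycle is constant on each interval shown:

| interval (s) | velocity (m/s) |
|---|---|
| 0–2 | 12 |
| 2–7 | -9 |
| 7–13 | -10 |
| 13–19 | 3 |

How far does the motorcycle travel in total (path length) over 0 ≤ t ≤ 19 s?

147 m

Total distance travelled is ∫|v| dt — sum the magnitudes of each area piece.
0–2 s: |12| × 2 = 24 m
2–7 s: |-9| × 5 = 45 m
7–13 s: |-10| × 6 = 60 m
13–19 s: |3| × 6 = 18 m
Total distance = 147 m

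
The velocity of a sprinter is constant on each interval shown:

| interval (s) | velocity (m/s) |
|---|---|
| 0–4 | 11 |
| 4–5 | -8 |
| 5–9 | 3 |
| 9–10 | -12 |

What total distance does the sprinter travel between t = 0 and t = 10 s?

76 m

Total distance travelled is ∫|v| dt — sum the magnitudes of each area piece.
0–4 s: |11| × 4 = 44 m
4–5 s: |-8| × 1 = 8 m
5–9 s: |3| × 4 = 12 m
9–10 s: |-12| × 1 = 12 m
Total distance = 76 m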